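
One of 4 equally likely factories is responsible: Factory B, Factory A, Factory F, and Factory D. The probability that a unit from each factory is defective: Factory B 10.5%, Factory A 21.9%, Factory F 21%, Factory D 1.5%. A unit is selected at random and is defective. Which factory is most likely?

Since the prior is uniform, the posterior is proportional to the likelihood:
  Factory B: 0.105
  Factory A: 0.219
  Factory F: 0.21
  Factory D: 0.015
Total = 0.549.
Largest term belongs to Factory A, so Factory A is most probable.

Factory A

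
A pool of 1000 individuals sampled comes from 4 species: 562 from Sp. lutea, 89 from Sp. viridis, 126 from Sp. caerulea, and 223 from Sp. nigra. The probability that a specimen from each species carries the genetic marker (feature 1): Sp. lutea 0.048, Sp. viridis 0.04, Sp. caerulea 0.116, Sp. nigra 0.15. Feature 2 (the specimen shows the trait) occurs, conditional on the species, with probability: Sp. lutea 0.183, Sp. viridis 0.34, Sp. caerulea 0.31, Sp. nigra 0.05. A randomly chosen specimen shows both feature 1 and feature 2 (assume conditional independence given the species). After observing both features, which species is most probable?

Sp. lutea

Unnormalized posteriors (prior × likelihood):
  Sp. lutea: 0.562 × 0.048 × 0.183 = 0.004936608
  Sp. viridis: 0.089 × 0.04 × 0.34 = 0.0012104
  Sp. caerulea: 0.126 × 0.116 × 0.31 = 0.00453096
  Sp. nigra: 0.223 × 0.15 × 0.05 = 0.0016725
Total = 0.012350468.
Largest term belongs to Sp. lutea, so Sp. lutea is most probable.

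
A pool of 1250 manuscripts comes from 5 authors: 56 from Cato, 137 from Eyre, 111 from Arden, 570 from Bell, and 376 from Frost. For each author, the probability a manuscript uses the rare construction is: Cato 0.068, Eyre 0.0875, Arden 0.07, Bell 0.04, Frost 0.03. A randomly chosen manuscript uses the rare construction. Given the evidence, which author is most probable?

Unnormalized posteriors (prior × likelihood):
  Cato: 0.0448 × 0.068 = 0.0030464
  Eyre: 0.1096 × 0.0875 = 0.00959
  Arden: 0.0888 × 0.07 = 0.006216
  Bell: 0.456 × 0.04 = 0.01824
  Frost: 0.3008 × 0.03 = 0.009024
Total = 0.0461164.
Largest term belongs to Bell, so Bell is most probable.

Bell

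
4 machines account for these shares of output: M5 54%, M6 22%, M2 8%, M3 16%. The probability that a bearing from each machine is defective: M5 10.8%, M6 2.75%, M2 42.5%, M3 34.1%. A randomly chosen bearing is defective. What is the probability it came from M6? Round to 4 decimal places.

Compute prior × likelihood for every hypothesis:
  M5: 0.54 × 0.108 = 0.05832
  M6: 0.22 × 0.0275 = 0.00605
  M2: 0.08 × 0.425 = 0.034
  M3: 0.16 × 0.341 = 0.05456
Normalizing constant = 0.15293.
P(M6 | evidence) = 0.00605 / 0.15293 ≈ 0.0396.

0.0396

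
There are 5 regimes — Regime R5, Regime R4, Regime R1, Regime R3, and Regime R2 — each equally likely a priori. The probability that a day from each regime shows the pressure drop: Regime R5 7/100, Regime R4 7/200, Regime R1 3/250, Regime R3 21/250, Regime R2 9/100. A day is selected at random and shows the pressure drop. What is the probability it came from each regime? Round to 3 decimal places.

With a uniform prior (1/5 each), posterior ∝ likelihood:
  Regime R5: 0.07
  Regime R4: 0.035
  Regime R1: 0.012
  Regime R3: 0.084
  Regime R2: 0.09
Normalizing constant = 0.291.
P(Regime R5 | drop) = 0.07/0.291 ≈ 0.241
P(Regime R4 | drop) = 0.035/0.291 ≈ 0.120
P(Regime R1 | drop) = 0.012/0.291 ≈ 0.041
P(Regime R3 | drop) = 0.084/0.291 ≈ 0.289
P(Regime R2 | drop) = 0.09/0.291 ≈ 0.309

Regime R5 0.241, Regime R4 0.120, Regime R1 0.041, Regime R3 0.289, Regime R2 0.309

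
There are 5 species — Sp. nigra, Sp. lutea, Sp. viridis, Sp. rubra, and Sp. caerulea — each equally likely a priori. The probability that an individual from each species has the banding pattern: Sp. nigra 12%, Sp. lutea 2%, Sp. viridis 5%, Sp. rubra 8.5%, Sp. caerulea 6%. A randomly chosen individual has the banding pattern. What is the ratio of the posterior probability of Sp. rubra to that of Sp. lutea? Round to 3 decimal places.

4.250

With a uniform prior (1/5 each), posterior ∝ likelihood:
  Sp. nigra: 0.12
  Sp. lutea: 0.02
  Sp. viridis: 0.05
  Sp. rubra: 0.085
  Sp. caerulea: 0.06
Sum = 0.335.
The ratio is 0.085 / 0.02 (the normalizer cancels) = 4.250.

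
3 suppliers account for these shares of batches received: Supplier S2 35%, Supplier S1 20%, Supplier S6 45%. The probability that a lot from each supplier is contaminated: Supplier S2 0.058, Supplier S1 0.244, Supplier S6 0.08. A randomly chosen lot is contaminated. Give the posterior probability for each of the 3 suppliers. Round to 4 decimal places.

Supplier S2 0.1931, Supplier S1 0.4643, Supplier S6 0.3425

By Bayes' rule, posterior ∝ prior × likelihood:
  Supplier S2: 0.35 × 0.058 = 0.0203
  Supplier S1: 0.2 × 0.244 = 0.0488
  Supplier S6: 0.45 × 0.08 = 0.036
Sum = 0.1051.
P(Supplier S2 | contaminated) = 0.0203/0.1051 ≈ 0.1931
P(Supplier S1 | contaminated) = 0.0488/0.1051 ≈ 0.4643
P(Supplier S6 | contaminated) = 0.036/0.1051 ≈ 0.3425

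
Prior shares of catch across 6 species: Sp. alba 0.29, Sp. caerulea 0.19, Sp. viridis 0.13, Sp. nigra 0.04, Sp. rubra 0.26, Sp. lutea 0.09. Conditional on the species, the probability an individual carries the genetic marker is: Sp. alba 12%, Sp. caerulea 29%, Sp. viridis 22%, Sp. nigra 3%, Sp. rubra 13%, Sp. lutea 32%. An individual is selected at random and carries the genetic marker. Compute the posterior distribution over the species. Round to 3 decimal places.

Prior × likelihood for each hypothesis:
  Sp. alba: 0.29 × 0.12 = 0.0348
  Sp. caerulea: 0.19 × 0.29 = 0.0551
  Sp. viridis: 0.13 × 0.22 = 0.0286
  Sp. nigra: 0.04 × 0.03 = 0.0012
  Sp. rubra: 0.26 × 0.13 = 0.0338
  Sp. lutea: 0.09 × 0.32 = 0.0288
Sum = 0.1823.
P(Sp. alba | marker) = 0.0348/0.1823 ≈ 0.191
P(Sp. caerulea | marker) = 0.0551/0.1823 ≈ 0.302
P(Sp. viridis | marker) = 0.0286/0.1823 ≈ 0.157
P(Sp. nigra | marker) = 0.0012/0.1823 ≈ 0.007
P(Sp. rubra | marker) = 0.0338/0.1823 ≈ 0.185
P(Sp. lutea | marker) = 0.0288/0.1823 ≈ 0.158
(Check: 0.191+0.302+0.157+0.007+0.185+0.158 = 1.000.)

Sp. alba 0.191, Sp. caerulea 0.302, Sp. viridis 0.157, Sp. nigra 0.007, Sp. rubra 0.185, Sp. lutea 0.158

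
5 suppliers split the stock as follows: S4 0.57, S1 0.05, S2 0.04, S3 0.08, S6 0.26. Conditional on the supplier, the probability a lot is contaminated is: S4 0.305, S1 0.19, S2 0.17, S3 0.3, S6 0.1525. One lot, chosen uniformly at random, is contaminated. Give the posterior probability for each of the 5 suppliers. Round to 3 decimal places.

S4 0.685, S1 0.037, S2 0.027, S3 0.095, S6 0.156

Prior × likelihood for each hypothesis:
  S4: 0.57 × 0.305 = 0.17385
  S1: 0.05 × 0.19 = 0.0095
  S2: 0.04 × 0.17 = 0.0068
  S3: 0.08 × 0.3 = 0.024
  S6: 0.26 × 0.1525 = 0.03965
Sum = 0.2538.
P(S4 | contaminated) = 0.17385/0.2538 ≈ 0.685
P(S1 | contaminated) = 0.0095/0.2538 ≈ 0.037
P(S2 | contaminated) = 0.0068/0.2538 ≈ 0.027
P(S3 | contaminated) = 0.024/0.2538 ≈ 0.095
P(S6 | contaminated) = 0.03965/0.2538 ≈ 0.156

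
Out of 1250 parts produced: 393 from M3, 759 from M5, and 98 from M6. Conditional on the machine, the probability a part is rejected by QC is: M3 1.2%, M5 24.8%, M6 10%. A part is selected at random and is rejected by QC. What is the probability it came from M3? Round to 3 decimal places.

0.023

Unnormalized posteriors (prior × likelihood):
  M3: 0.3144 × 0.012 = 0.0037728
  M5: 0.6072 × 0.248 = 0.1505856
  M6: 0.0784 × 0.1 = 0.00784
Normalizing constant = 0.1621984.
P(M3 | evidence) = 0.0037728 / 0.1621984 ≈ 0.023.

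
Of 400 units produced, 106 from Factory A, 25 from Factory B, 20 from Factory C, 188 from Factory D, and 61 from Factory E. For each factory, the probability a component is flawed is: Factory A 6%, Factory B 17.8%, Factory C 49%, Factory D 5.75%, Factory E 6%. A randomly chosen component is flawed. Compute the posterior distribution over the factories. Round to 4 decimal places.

Compute prior × likelihood for every hypothesis:
  Factory A: 0.265 × 0.06 = 0.0159
  Factory B: 0.0625 × 0.178 = 0.011125
  Factory C: 0.05 × 0.49 = 0.0245
  Factory D: 0.47 × 0.0575 = 0.027025
  Factory E: 0.1525 × 0.06 = 0.00915
Sum = 0.0877.
P(Factory A | flawed) = 0.0159/0.0877 ≈ 0.1813
P(Factory B | flawed) = 0.011125/0.0877 ≈ 0.1269
P(Factory C | flawed) = 0.0245/0.0877 ≈ 0.2794
P(Factory D | flawed) = 0.027025/0.0877 ≈ 0.3082
P(Factory E | flawed) = 0.00915/0.0877 ≈ 0.1043

Factory A 0.1813, Factory B 0.1269, Factory C 0.2794, Factory D 0.3082, Factory E 0.1043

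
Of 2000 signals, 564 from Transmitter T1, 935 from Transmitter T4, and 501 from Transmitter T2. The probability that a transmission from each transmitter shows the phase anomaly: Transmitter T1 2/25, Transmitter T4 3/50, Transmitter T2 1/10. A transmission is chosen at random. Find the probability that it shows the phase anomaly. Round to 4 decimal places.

Compute prior × likelihood for every hypothesis:
  Transmitter T1: 0.282 × 0.08 = 0.02256
  Transmitter T4: 0.4675 × 0.06 = 0.02805
  Transmitter T2: 0.2505 × 0.1 = 0.02505
P(anomaly) = 0.02256 + 0.02805 + 0.02505 = 0.07566 → 0.0757.

0.0757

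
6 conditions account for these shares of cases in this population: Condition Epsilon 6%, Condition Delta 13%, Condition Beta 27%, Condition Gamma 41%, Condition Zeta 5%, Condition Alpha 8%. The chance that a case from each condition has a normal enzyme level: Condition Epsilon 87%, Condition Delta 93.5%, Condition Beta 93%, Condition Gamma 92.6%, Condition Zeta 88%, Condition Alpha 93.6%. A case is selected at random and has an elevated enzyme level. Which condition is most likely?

Taking complements, P(elevated | each) = Condition Epsilon 0.13, Condition Delta 0.065, Condition Beta 0.07, Condition Gamma 0.074, Condition Zeta 0.12, Condition Alpha 0.064.
By Bayes' rule, posterior ∝ prior × likelihood:
  Condition Epsilon: 0.06 × 0.13 = 0.0078
  Condition Delta: 0.13 × 0.065 = 0.00845
  Condition Beta: 0.27 × 0.07 = 0.0189
  Condition Gamma: 0.41 × 0.074 = 0.03034
  Condition Zeta: 0.05 × 0.12 = 0.006
  Condition Alpha: 0.08 × 0.064 = 0.00512
Total = 0.07661.
Largest term belongs to Condition Gamma, so Condition Gamma is most probable.

Condition Gamma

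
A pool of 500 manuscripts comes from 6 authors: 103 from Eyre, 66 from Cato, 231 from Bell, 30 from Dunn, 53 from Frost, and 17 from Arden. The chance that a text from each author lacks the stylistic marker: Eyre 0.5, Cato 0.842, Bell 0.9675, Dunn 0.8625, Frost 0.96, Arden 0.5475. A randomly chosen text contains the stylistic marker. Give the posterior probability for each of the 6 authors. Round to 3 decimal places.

Eyre 0.618, Cato 0.125, Bell 0.090, Dunn 0.049, Frost 0.025, Arden 0.092

Taking complements, P(marker | each) = Eyre 0.5, Cato 0.158, Bell 0.0325, Dunn 0.1375, Frost 0.04, Arden 0.4525.
By Bayes' rule, posterior ∝ prior × likelihood:
  Eyre: 0.206 × 0.5 = 0.103
  Cato: 0.132 × 0.158 = 0.020856
  Bell: 0.462 × 0.0325 = 0.015015
  Dunn: 0.06 × 0.1375 = 0.00825
  Frost: 0.106 × 0.04 = 0.00424
  Arden: 0.034 × 0.4525 = 0.015385
Normalizing constant = 0.166746.
P(Eyre | marker) = 0.103/0.166746 ≈ 0.618
P(Cato | marker) = 0.020856/0.166746 ≈ 0.125
P(Bell | marker) = 0.015015/0.166746 ≈ 0.090
P(Dunn | marker) = 0.00825/0.166746 ≈ 0.049
P(Frost | marker) = 0.00424/0.166746 ≈ 0.025
P(Arden | marker) = 0.015385/0.166746 ≈ 0.092
(Check: 0.618+0.125+0.090+0.049+0.025+0.092 = 0.999.)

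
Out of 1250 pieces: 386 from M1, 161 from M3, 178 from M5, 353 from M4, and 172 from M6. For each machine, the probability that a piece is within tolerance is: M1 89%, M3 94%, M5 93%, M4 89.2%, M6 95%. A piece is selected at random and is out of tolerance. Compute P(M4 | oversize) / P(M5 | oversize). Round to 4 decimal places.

Taking complements, P(oversize | each) = M1 0.11, M3 0.06, M5 0.07, M4 0.108, M6 0.05.
Compute prior × likelihood for every hypothesis:
  M1: 0.3088 × 0.11 = 0.033968
  M3: 0.1288 × 0.06 = 0.007728
  M5: 0.1424 × 0.07 = 0.009968
  M4: 0.2824 × 0.108 = 0.0304992
  M6: 0.1376 × 0.05 = 0.00688
Total = 0.0890432.
The ratio is 0.0304992 / 0.009968 (the normalizer cancels) = 3.0597.

3.0597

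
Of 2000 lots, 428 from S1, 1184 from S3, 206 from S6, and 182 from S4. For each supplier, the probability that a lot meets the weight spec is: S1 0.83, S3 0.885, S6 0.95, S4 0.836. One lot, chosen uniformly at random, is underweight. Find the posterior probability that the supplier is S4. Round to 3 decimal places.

Taking complements, P(underweight | each) = S1 0.17, S3 0.115, S6 0.05, S4 0.164.
By Bayes' rule, posterior ∝ prior × likelihood:
  S1: 0.214 × 0.17 = 0.03638
  S3: 0.592 × 0.115 = 0.06808
  S6: 0.103 × 0.05 = 0.00515
  S4: 0.091 × 0.164 = 0.014924
Total = 0.124534.
P(S4 | evidence) = 0.014924 / 0.124534 ≈ 0.120.

0.120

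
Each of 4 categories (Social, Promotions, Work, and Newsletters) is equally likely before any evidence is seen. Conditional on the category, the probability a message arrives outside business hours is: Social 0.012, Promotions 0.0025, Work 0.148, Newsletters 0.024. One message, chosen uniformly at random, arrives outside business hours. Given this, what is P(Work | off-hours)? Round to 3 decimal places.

With a uniform prior (1/4 each), posterior ∝ likelihood:
  Social: 0.012
  Promotions: 0.0025
  Work: 0.148
  Newsletters: 0.024
Total = 0.1865.
P(Work | evidence) = 0.148 / 0.1865 ≈ 0.794.

0.794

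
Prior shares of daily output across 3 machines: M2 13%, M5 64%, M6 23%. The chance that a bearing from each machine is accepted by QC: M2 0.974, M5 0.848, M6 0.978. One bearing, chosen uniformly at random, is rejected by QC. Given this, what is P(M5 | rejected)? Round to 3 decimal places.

Taking complements, P(rejected | each) = M2 0.026, M5 0.152, M6 0.022.
Unnormalized posteriors (prior × likelihood):
  M2: 0.13 × 0.026 = 0.00338
  M5: 0.64 × 0.152 = 0.09728
  M6: 0.23 × 0.022 = 0.00506
Total = 0.10572.
P(M5 | evidence) = 0.09728 / 0.10572 ≈ 0.920.

0.920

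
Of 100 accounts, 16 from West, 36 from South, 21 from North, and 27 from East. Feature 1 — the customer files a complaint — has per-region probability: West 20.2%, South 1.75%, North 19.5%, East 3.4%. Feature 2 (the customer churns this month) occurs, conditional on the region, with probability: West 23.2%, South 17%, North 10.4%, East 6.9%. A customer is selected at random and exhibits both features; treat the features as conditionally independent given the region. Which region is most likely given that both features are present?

By Bayes' rule, posterior ∝ prior × likelihood:
  West: 0.16 × 0.202 × 0.232 = 0.00749824
  South: 0.36 × 0.0175 × 0.17 = 0.001071
  North: 0.21 × 0.195 × 0.104 = 0.0042588
  East: 0.27 × 0.034 × 0.069 = 0.00063342
Normalizing constant = 0.01346146.
Largest term belongs to West, so West is most probable.

West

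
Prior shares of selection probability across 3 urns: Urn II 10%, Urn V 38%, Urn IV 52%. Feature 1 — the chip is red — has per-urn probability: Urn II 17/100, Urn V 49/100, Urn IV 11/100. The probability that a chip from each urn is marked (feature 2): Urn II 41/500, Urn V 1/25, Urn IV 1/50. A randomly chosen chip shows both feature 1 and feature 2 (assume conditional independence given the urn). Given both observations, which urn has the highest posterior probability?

Urn V

Prior × likelihood for each hypothesis:
  Urn II: 0.1 × 0.17 × 0.082 = 0.001394
  Urn V: 0.38 × 0.49 × 0.04 = 0.007448
  Urn IV: 0.52 × 0.11 × 0.02 = 0.001144
Total = 0.009986.
Largest term belongs to Urn V, so Urn V is most probable.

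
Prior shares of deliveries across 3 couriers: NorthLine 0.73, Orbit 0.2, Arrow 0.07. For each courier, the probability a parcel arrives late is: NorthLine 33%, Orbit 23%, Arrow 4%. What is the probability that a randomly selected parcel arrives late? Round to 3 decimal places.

0.290

By Bayes' rule, posterior ∝ prior × likelihood:
  NorthLine: 0.73 × 0.33 = 0.2409
  Orbit: 0.2 × 0.23 = 0.046
  Arrow: 0.07 × 0.04 = 0.0028
P(late) = 0.2409 + 0.046 + 0.0028 = 0.2897 → 0.290.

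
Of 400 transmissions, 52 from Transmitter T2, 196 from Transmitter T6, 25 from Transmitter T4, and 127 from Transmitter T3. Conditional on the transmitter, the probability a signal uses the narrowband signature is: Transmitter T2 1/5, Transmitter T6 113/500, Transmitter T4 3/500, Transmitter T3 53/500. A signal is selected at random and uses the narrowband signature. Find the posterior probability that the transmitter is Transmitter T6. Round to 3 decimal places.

By Bayes' rule, posterior ∝ prior × likelihood:
  Transmitter T2: 0.13 × 0.2 = 0.026
  Transmitter T6: 0.49 × 0.226 = 0.11074
  Transmitter T4: 0.0625 × 0.006 = 0.000375
  Transmitter T3: 0.3175 × 0.106 = 0.033655
Normalizing constant = 0.17077.
P(Transmitter T6 | evidence) = 0.11074 / 0.17077 ≈ 0.648.

0.648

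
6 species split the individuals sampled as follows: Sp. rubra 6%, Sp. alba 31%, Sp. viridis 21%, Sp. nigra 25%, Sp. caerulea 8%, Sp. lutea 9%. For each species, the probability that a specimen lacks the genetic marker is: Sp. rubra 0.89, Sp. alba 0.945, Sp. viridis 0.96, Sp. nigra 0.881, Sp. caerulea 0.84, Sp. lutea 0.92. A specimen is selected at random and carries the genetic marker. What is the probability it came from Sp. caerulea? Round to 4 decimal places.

Taking complements, P(marker | each) = Sp. rubra 0.11, Sp. alba 0.055, Sp. viridis 0.04, Sp. nigra 0.119, Sp. caerulea 0.16, Sp. lutea 0.08.
Unnormalized posteriors (prior × likelihood):
  Sp. rubra: 0.06 × 0.11 = 0.0066
  Sp. alba: 0.31 × 0.055 = 0.01705
  Sp. viridis: 0.21 × 0.04 = 0.0084
  Sp. nigra: 0.25 × 0.119 = 0.02975
  Sp. caerulea: 0.08 × 0.16 = 0.0128
  Sp. lutea: 0.09 × 0.08 = 0.0072
Total = 0.0818.
P(Sp. caerulea | evidence) = 0.0128 / 0.0818 ≈ 0.1565.

0.1565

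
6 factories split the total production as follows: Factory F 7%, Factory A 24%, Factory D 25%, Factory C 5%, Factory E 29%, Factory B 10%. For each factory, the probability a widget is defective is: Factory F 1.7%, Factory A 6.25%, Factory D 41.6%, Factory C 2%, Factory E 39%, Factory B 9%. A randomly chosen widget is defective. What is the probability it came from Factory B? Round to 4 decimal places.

0.0370

Prior × likelihood for each hypothesis:
  Factory F: 0.07 × 0.017 = 0.00119
  Factory A: 0.24 × 0.0625 = 0.015
  Factory D: 0.25 × 0.416 = 0.104
  Factory C: 0.05 × 0.02 = 0.001
  Factory E: 0.29 × 0.39 = 0.1131
  Factory B: 0.1 × 0.09 = 0.009
Sum = 0.24329.
P(Factory B | evidence) = 0.009 / 0.24329 ≈ 0.0370.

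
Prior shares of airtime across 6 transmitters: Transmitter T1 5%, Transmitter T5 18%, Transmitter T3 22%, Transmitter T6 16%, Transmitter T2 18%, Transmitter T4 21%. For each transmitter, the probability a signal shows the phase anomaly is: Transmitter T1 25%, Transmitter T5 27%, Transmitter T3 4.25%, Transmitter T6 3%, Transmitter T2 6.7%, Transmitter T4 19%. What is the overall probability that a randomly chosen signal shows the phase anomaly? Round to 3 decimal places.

0.127

Prior × likelihood for each hypothesis:
  Transmitter T1: 0.05 × 0.25 = 0.0125
  Transmitter T5: 0.18 × 0.27 = 0.0486
  Transmitter T3: 0.22 × 0.0425 = 0.00935
  Transmitter T6: 0.16 × 0.03 = 0.0048
  Transmitter T2: 0.18 × 0.067 = 0.01206
  Transmitter T4: 0.21 × 0.19 = 0.0399
P(anomaly) = 0.0125 + 0.0486 + 0.00935 + 0.0048 + 0.01206 + 0.0399 = 0.12721 → 0.127.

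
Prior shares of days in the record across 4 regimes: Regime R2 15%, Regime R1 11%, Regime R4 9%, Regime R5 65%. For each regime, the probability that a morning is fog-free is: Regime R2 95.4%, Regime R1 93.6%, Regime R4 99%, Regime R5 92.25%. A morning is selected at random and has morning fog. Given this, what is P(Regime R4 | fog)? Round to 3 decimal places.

0.014

Taking complements, P(fog | each) = Regime R2 0.046, Regime R1 0.064, Regime R4 0.01, Regime R5 0.0775.
Unnormalized posteriors (prior × likelihood):
  Regime R2: 0.15 × 0.046 = 0.0069
  Regime R1: 0.11 × 0.064 = 0.00704
  Regime R4: 0.09 × 0.01 = 0.0009
  Regime R5: 0.65 × 0.0775 = 0.050375
Sum = 0.065215.
P(Regime R4 | evidence) = 0.0009 / 0.065215 ≈ 0.014.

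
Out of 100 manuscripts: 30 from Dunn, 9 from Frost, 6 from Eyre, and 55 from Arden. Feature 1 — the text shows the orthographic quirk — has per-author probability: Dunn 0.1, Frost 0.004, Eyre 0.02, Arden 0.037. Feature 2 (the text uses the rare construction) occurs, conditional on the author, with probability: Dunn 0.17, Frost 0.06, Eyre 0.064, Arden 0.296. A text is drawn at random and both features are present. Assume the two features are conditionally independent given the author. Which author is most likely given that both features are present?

Arden

Unnormalized posteriors (prior × likelihood):
  Dunn: 0.3 × 0.1 × 0.17 = 0.0051
  Frost: 0.09 × 0.004 × 0.06 = 0.0000216
  Eyre: 0.06 × 0.02 × 0.064 = 0.0000768
  Arden: 0.55 × 0.037 × 0.296 = 0.0060236
Normalizing constant = 0.011222.
Largest term belongs to Arden, so Arden is most probable.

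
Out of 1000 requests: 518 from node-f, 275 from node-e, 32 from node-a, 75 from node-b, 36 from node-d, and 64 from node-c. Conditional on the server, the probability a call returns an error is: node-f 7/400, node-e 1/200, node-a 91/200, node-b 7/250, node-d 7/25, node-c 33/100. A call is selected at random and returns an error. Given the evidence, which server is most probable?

Compute prior × likelihood for every hypothesis:
  node-f: 0.518 × 0.0175 = 0.009065
  node-e: 0.275 × 0.005 = 0.001375
  node-a: 0.032 × 0.455 = 0.01456
  node-b: 0.075 × 0.028 = 0.0021
  node-d: 0.036 × 0.28 = 0.01008
  node-c: 0.064 × 0.33 = 0.02112
Normalizing constant = 0.0583.
Largest term belongs to node-c, so node-c is most probable.

node-c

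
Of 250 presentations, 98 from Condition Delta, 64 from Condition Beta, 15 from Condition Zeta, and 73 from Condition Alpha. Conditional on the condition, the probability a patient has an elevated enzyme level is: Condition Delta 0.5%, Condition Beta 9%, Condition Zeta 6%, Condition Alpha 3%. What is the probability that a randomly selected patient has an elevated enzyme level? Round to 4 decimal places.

0.0374

Unnormalized posteriors (prior × likelihood):
  Condition Delta: 0.392 × 0.005 = 0.00196
  Condition Beta: 0.256 × 0.09 = 0.02304
  Condition Zeta: 0.06 × 0.06 = 0.0036
  Condition Alpha: 0.292 × 0.03 = 0.00876
P(elevated) = 0.00196 + 0.02304 + 0.0036 + 0.00876 = 0.03736 → 0.0374.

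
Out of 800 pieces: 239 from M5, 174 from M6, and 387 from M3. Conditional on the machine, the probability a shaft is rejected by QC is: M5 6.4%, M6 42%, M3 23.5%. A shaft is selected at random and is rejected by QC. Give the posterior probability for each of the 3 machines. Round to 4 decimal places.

M5 0.0853, M6 0.4075, M3 0.5072

Prior × likelihood for each hypothesis:
  M5: 0.29875 × 0.064 = 0.01912
  M6: 0.2175 × 0.42 = 0.09135
  M3: 0.48375 × 0.235 = 0.11368125
Normalizing constant = 0.22415125.
P(M5 | rejected) = 0.01912/0.22415125 ≈ 0.0853
P(M6 | rejected) = 0.09135/0.22415125 ≈ 0.4075
P(M3 | rejected) = 0.11368125/0.22415125 ≈ 0.5072
(Check: 0.0853+0.4075+0.5072 = 1.0000.)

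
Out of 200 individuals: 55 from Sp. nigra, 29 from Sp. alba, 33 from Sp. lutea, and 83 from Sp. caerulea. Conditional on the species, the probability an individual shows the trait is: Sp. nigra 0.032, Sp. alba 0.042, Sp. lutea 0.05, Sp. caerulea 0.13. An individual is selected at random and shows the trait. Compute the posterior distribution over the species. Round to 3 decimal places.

Prior × likelihood for each hypothesis:
  Sp. nigra: 0.275 × 0.032 = 0.0088
  Sp. alba: 0.145 × 0.042 = 0.00609
  Sp. lutea: 0.165 × 0.05 = 0.00825
  Sp. caerulea: 0.415 × 0.13 = 0.05395
Total = 0.07709.
P(Sp. nigra | trait) = 0.0088/0.07709 ≈ 0.114
P(Sp. alba | trait) = 0.00609/0.07709 ≈ 0.079
P(Sp. lutea | trait) = 0.00825/0.07709 ≈ 0.107
P(Sp. caerulea | trait) = 0.05395/0.07709 ≈ 0.700

Sp. nigra 0.114, Sp. alba 0.079, Sp. lutea 0.107, Sp. caerulea 0.700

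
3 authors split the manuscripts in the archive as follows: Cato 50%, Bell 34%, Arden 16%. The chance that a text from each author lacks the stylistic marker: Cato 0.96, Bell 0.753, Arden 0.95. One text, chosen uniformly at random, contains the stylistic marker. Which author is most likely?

Bell

Taking complements, P(marker | each) = Cato 0.04, Bell 0.247, Arden 0.05.
Compute prior × likelihood for every hypothesis:
  Cato: 0.5 × 0.04 = 0.02
  Bell: 0.34 × 0.247 = 0.08398
  Arden: 0.16 × 0.05 = 0.008
Sum = 0.11198.
Largest term belongs to Bell, so Bell is most probable.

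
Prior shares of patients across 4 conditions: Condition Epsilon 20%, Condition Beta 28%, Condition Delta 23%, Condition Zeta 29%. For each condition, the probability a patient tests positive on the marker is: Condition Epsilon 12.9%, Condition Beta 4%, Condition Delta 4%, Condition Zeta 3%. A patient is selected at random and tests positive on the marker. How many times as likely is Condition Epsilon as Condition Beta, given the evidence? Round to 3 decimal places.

Compute prior × likelihood for every hypothesis:
  Condition Epsilon: 0.2 × 0.129 = 0.0258
  Condition Beta: 0.28 × 0.04 = 0.0112
  Condition Delta: 0.23 × 0.04 = 0.0092
  Condition Zeta: 0.29 × 0.03 = 0.0087
Total = 0.0549.
The ratio is 0.0258 / 0.0112 (the normalizer cancels) = 2.304.

2.304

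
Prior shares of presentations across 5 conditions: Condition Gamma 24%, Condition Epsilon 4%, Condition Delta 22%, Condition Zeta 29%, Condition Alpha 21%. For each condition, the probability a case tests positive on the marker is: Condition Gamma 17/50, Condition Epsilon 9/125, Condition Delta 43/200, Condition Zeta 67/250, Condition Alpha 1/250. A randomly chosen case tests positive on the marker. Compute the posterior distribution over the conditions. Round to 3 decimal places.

Condition Gamma 0.388, Condition Epsilon 0.014, Condition Delta 0.225, Condition Zeta 0.369, Condition Alpha 0.004

By Bayes' rule, posterior ∝ prior × likelihood:
  Condition Gamma: 0.24 × 0.34 = 0.0816
  Condition Epsilon: 0.04 × 0.072 = 0.00288
  Condition Delta: 0.22 × 0.215 = 0.0473
  Condition Zeta: 0.29 × 0.268 = 0.07772
  Condition Alpha: 0.21 × 0.004 = 0.00084
Total = 0.21034.
P(Condition Gamma | marker-positive) = 0.0816/0.21034 ≈ 0.388
P(Condition Epsilon | marker-positive) = 0.00288/0.21034 ≈ 0.014
P(Condition Delta | marker-positive) = 0.0473/0.21034 ≈ 0.225
P(Condition Zeta | marker-positive) = 0.07772/0.21034 ≈ 0.369
P(Condition Alpha | marker-positive) = 0.00084/0.21034 ≈ 0.004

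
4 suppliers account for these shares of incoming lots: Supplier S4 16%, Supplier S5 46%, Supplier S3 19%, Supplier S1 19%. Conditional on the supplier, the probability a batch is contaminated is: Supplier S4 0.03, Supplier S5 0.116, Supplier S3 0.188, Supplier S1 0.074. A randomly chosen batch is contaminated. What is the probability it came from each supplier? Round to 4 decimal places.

Supplier S4 0.0445, Supplier S5 0.4943, Supplier S3 0.3309, Supplier S1 0.1303

Prior × likelihood for each hypothesis:
  Supplier S4: 0.16 × 0.03 = 0.0048
  Supplier S5: 0.46 × 0.116 = 0.05336
  Supplier S3: 0.19 × 0.188 = 0.03572
  Supplier S1: 0.19 × 0.074 = 0.01406
Total = 0.10794.
P(Supplier S4 | contaminated) = 0.0048/0.10794 ≈ 0.0445
P(Supplier S5 | contaminated) = 0.05336/0.10794 ≈ 0.4943
P(Supplier S3 | contaminated) = 0.03572/0.10794 ≈ 0.3309
P(Supplier S1 | contaminated) = 0.01406/0.10794 ≈ 0.1303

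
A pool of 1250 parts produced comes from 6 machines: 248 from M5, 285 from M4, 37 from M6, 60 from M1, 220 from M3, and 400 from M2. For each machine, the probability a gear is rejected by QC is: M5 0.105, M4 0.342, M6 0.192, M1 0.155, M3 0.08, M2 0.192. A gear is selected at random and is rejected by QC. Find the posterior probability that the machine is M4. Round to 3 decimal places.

By Bayes' rule, posterior ∝ prior × likelihood:
  M5: 0.1984 × 0.105 = 0.020832
  M4: 0.228 × 0.342 = 0.077976
  M6: 0.0296 × 0.192 = 0.0056832
  M1: 0.048 × 0.155 = 0.00744
  M3: 0.176 × 0.08 = 0.01408
  M2: 0.32 × 0.192 = 0.06144
Sum = 0.1874512.
P(M4 | evidence) = 0.077976 / 0.1874512 ≈ 0.416.

0.416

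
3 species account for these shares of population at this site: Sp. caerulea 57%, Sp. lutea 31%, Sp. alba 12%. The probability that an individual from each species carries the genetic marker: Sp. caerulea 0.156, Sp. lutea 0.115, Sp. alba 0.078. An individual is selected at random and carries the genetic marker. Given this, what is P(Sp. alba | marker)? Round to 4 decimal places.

0.0699

Unnormalized posteriors (prior × likelihood):
  Sp. caerulea: 0.57 × 0.156 = 0.08892
  Sp. lutea: 0.31 × 0.115 = 0.03565
  Sp. alba: 0.12 × 0.078 = 0.00936
Sum = 0.13393.
P(Sp. alba | evidence) = 0.00936 / 0.13393 ≈ 0.0699.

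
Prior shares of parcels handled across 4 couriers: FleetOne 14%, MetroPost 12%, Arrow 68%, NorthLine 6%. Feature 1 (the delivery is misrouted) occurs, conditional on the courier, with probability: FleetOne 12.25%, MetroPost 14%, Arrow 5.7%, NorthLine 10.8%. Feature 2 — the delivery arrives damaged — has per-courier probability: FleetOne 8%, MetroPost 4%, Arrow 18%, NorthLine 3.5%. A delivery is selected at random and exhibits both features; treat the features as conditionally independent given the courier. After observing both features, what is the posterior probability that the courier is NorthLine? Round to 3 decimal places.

0.025

By Bayes' rule, posterior ∝ prior × likelihood:
  FleetOne: 0.14 × 0.1225 × 0.08 = 0.001372
  MetroPost: 0.12 × 0.14 × 0.04 = 0.000672
  Arrow: 0.68 × 0.057 × 0.18 = 0.0069768
  NorthLine: 0.06 × 0.108 × 0.035 = 0.0002268
Sum = 0.0092476.
P(NorthLine | evidence) = 0.0002268 / 0.0092476 ≈ 0.025.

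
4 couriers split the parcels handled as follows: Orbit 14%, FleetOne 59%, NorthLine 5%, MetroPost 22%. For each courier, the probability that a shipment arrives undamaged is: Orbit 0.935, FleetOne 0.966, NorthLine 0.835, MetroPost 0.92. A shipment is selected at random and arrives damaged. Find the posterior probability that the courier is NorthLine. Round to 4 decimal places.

Taking complements, P(damaged | each) = Orbit 0.065, FleetOne 0.034, NorthLine 0.165, MetroPost 0.08.
Compute prior × likelihood for every hypothesis:
  Orbit: 0.14 × 0.065 = 0.0091
  FleetOne: 0.59 × 0.034 = 0.02006
  NorthLine: 0.05 × 0.165 = 0.00825
  MetroPost: 0.22 × 0.08 = 0.0176
Total = 0.05501.
P(NorthLine | evidence) = 0.00825 / 0.05501 ≈ 0.1500.

0.1500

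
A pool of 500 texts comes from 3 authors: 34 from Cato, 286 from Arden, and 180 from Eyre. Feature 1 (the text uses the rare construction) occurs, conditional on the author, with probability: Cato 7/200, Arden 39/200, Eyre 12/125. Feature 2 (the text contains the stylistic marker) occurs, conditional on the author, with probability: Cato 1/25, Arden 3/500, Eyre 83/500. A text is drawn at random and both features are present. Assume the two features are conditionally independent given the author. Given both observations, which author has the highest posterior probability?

Prior × likelihood for each hypothesis:
  Cato: 0.068 × 0.035 × 0.04 = 0.0000952
  Arden: 0.572 × 0.195 × 0.006 = 0.00066924
  Eyre: 0.36 × 0.096 × 0.166 = 0.00573696
Sum = 0.0065014.
Largest term belongs to Eyre, so Eyre is most probable.

Eyre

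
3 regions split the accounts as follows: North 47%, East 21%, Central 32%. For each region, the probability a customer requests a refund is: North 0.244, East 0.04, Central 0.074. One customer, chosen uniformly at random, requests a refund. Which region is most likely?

North

Compute prior × likelihood for every hypothesis:
  North: 0.47 × 0.244 = 0.11468
  East: 0.21 × 0.04 = 0.0084
  Central: 0.32 × 0.074 = 0.02368
Sum = 0.14676.
Largest term belongs to North, so North is most probable.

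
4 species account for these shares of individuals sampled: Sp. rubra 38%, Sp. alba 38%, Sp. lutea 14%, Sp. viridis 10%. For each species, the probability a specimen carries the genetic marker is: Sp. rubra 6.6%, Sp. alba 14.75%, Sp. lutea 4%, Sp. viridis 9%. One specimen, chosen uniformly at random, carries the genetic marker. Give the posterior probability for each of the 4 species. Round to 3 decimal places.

Unnormalized posteriors (prior × likelihood):
  Sp. rubra: 0.38 × 0.066 = 0.02508
  Sp. alba: 0.38 × 0.1475 = 0.05605
  Sp. lutea: 0.14 × 0.04 = 0.0056
  Sp. viridis: 0.1 × 0.09 = 0.009
Total = 0.09573.
P(Sp. rubra | marker) = 0.02508/0.09573 ≈ 0.262
P(Sp. alba | marker) = 0.05605/0.09573 ≈ 0.586
P(Sp. lutea | marker) = 0.0056/0.09573 ≈ 0.058
P(Sp. viridis | marker) = 0.009/0.09573 ≈ 0.094
(Check: 0.262+0.586+0.058+0.094 = 1.000.)

Sp. rubra 0.262, Sp. alba 0.586, Sp. lutea 0.058, Sp. viridis 0.094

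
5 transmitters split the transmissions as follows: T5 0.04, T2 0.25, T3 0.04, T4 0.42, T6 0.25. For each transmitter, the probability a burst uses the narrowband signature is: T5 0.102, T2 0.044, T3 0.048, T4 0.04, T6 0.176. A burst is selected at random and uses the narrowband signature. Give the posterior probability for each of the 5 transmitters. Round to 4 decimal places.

By Bayes' rule, posterior ∝ prior × likelihood:
  T5: 0.04 × 0.102 = 0.00408
  T2: 0.25 × 0.044 = 0.011
  T3: 0.04 × 0.048 = 0.00192
  T4: 0.42 × 0.04 = 0.0168
  T6: 0.25 × 0.176 = 0.044
Normalizing constant = 0.0778.
P(T5 | narrowband) = 0.00408/0.0778 ≈ 0.0524
P(T2 | narrowband) = 0.011/0.0778 ≈ 0.1414
P(T3 | narrowband) = 0.00192/0.0778 ≈ 0.0247
P(T4 | narrowband) = 0.0168/0.0778 ≈ 0.2159
P(T6 | narrowband) = 0.044/0.0778 ≈ 0.5656

T5 0.0524, T2 0.1414, T3 0.0247, T4 0.2159, T6 0.5656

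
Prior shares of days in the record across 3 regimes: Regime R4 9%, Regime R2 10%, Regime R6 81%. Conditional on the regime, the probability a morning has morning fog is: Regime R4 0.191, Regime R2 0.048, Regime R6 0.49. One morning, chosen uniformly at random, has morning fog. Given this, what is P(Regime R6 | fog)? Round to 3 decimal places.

Unnormalized posteriors (prior × likelihood):
  Regime R4: 0.09 × 0.191 = 0.01719
  Regime R2: 0.1 × 0.048 = 0.0048
  Regime R6: 0.81 × 0.49 = 0.3969
Sum = 0.41889.
P(Regime R6 | evidence) = 0.3969 / 0.41889 ≈ 0.948.

0.948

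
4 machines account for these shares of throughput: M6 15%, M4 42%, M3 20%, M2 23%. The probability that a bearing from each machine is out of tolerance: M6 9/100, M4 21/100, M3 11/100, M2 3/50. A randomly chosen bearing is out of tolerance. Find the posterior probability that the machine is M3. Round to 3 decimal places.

0.160

Prior × likelihood for each hypothesis:
  M6: 0.15 × 0.09 = 0.0135
  M4: 0.42 × 0.21 = 0.0882
  M3: 0.2 × 0.11 = 0.022
  M2: 0.23 × 0.06 = 0.0138
Normalizing constant = 0.1375.
P(M3 | evidence) = 0.022 / 0.1375 ≈ 0.160.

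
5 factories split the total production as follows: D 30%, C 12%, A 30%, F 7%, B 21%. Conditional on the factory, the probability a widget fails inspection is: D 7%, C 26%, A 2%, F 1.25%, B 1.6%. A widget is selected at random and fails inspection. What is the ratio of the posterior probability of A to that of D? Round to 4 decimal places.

0.2857

Compute prior × likelihood for every hypothesis:
  D: 0.3 × 0.07 = 0.021
  C: 0.12 × 0.26 = 0.0312
  A: 0.3 × 0.02 = 0.006
  F: 0.07 × 0.0125 = 0.000875
  B: 0.21 × 0.016 = 0.00336
Total = 0.062435.
The ratio is 0.006 / 0.021 (the normalizer cancels) = 0.2857.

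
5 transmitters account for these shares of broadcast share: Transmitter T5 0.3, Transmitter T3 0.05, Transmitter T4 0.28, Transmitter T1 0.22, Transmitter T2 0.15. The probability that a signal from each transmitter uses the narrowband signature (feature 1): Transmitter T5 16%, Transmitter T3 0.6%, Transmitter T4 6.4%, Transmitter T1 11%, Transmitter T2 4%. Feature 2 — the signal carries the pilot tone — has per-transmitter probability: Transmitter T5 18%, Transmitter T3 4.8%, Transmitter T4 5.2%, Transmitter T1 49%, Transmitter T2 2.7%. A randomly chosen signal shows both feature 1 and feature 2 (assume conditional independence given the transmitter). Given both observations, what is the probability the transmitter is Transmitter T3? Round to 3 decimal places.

Prior × likelihood for each hypothesis:
  Transmitter T5: 0.3 × 0.16 × 0.18 = 0.00864
  Transmitter T3: 0.05 × 0.006 × 0.048 = 0.0000144
  Transmitter T4: 0.28 × 0.064 × 0.052 = 0.00093184
  Transmitter T1: 0.22 × 0.11 × 0.49 = 0.011858
  Transmitter T2: 0.15 × 0.04 × 0.027 = 0.000162
Total = 0.02160624.
P(Transmitter T3 | evidence) = 0.0000144 / 0.02160624 ≈ 0.001.

0.001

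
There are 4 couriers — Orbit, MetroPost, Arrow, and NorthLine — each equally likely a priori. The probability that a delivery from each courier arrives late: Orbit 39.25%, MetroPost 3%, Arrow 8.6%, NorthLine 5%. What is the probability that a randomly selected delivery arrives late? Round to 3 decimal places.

With a uniform prior (1/4 each), posterior ∝ likelihood:
  Orbit: 0.3925
  MetroPost: 0.03
  Arrow: 0.086
  NorthLine: 0.05
P(late) = (1/4) × (0.3925 + 0.03 + 0.086 + 0.05) = 0.5585/4 ≈ 0.140.

0.140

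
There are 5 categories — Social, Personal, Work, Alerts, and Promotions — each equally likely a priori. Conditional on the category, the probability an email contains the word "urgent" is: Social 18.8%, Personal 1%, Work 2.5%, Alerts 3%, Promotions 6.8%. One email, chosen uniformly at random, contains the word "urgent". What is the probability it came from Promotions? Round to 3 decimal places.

0.212

Since the prior is uniform, the posterior is proportional to the likelihood:
  Social: 0.188
  Personal: 0.01
  Work: 0.025
  Alerts: 0.03
  Promotions: 0.068
Total = 0.321.
P(Promotions | evidence) = 0.068 / 0.321 ≈ 0.212.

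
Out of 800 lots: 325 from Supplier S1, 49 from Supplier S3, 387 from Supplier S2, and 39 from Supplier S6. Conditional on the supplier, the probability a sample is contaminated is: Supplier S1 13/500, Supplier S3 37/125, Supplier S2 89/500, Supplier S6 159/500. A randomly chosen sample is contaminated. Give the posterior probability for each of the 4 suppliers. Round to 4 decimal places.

Prior × likelihood for each hypothesis:
  Supplier S1: 0.40625 × 0.026 = 0.0105625
  Supplier S3: 0.06125 × 0.296 = 0.01813
  Supplier S2: 0.48375 × 0.178 = 0.0861075
  Supplier S6: 0.04875 × 0.318 = 0.0155025
Normalizing constant = 0.1303025.
P(Supplier S1 | contaminated) = 0.0105625/0.1303025 ≈ 0.0811
P(Supplier S3 | contaminated) = 0.01813/0.1303025 ≈ 0.1391
P(Supplier S2 | contaminated) = 0.0861075/0.1303025 ≈ 0.6608
P(Supplier S6 | contaminated) = 0.0155025/0.1303025 ≈ 0.1190

Supplier S1 0.0811, Supplier S3 0.1391, Supplier S2 0.6608, Supplier S6 0.1190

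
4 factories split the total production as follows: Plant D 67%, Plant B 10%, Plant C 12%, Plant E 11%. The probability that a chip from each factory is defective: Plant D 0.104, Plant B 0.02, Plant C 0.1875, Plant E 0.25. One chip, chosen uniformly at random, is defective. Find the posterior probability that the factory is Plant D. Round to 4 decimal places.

0.5726

Compute prior × likelihood for every hypothesis:
  Plant D: 0.67 × 0.104 = 0.06968
  Plant B: 0.1 × 0.02 = 0.002
  Plant C: 0.12 × 0.1875 = 0.0225
  Plant E: 0.11 × 0.25 = 0.0275
Normalizing constant = 0.12168.
P(Plant D | evidence) = 0.06968 / 0.12168 ≈ 0.5726.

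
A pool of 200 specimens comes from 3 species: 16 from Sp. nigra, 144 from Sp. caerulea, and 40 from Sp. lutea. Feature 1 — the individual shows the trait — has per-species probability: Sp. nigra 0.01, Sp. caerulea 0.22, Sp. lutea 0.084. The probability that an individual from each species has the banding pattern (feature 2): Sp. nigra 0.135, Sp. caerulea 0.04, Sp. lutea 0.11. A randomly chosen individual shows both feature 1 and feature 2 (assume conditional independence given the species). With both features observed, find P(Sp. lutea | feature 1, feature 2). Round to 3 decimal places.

0.223

Compute prior × likelihood for every hypothesis:
  Sp. nigra: 0.08 × 0.01 × 0.135 = 0.000108
  Sp. caerulea: 0.72 × 0.22 × 0.04 = 0.006336
  Sp. lutea: 0.2 × 0.084 × 0.11 = 0.001848
Total = 0.008292.
P(Sp. lutea | evidence) = 0.001848 / 0.008292 ≈ 0.223.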